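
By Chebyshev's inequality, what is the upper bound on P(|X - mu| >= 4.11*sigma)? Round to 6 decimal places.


P <= 1/k^2
k^2 = 4.11^2 = 16.8921
1/k^2 = 1 / 16.8921 ≈ 0.05919927

0.059199


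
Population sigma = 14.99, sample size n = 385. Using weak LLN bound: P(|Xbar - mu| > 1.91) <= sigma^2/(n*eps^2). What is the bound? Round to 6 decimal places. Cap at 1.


bound = min(1, sigma^2/(n*eps^2))
sigma^2 = 14.99^2 = 224.7001
n*eps^2 = 385 * 1.91^2 = 385 * 3.6481 = 1404.5185
sigma^2/(n*eps^2) = 224.7001 / 1404.5185 ≈ 0.15998372

0.159984


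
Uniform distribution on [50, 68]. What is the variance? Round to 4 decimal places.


Var = (b-a)^2 / 12
(b-a)^2 = (68 - 50)^2 = 324
Var = 324/12 = 27

27.0000


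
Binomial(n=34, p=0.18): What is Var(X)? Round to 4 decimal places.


Var = n*p*(1-p) = 34 * 0.18 * 0.82 = 5.0184

5.0184


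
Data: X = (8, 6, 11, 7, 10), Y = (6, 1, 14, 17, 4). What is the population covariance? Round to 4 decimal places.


Cov = (1/n)*sum((xi-xbar)(yi-ybar))
n = 5, xbar = 42/5 = 8.4, ybar = 42/5 = 8.4
sum((xi-xbar)(yi-ybar)) = 14.2
Cov = 14.2 / 5 = 2.84

2.8400


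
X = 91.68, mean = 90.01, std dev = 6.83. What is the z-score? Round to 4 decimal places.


z = (X - mu) / sigma
X - mu = 91.68 - 90.01 = 1.67
z = 1.67 / 6.83 = 167/683 ≈ 0.244510

0.2445


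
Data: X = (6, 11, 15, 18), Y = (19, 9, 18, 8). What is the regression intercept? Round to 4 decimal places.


a = ybar - b*xbar, where b = sum((xi-xbar)(yi-ybar)) / sum((xi-xbar)^2)
n = 4, xbar = 50/4 = 12.5, ybar = 54/4 = 13.5
Sxy = sum((xi-xbar)(yi-ybar)) = -48
Sxx = sum((xi-xbar)^2) = 81
b = Sxy / Sxx = -16/27 ≈ -0.592593
a = 13.5 - (-0.592593) * 12.5 = 1129/54 ≈ 20.907407

20.9074


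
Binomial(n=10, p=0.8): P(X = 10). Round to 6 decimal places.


P = C(n,k) * p^k * (1-p)^(n-k)
C(10,10) = 1
p^k = 0.8^10 ≈ 0.1073742
(1-p)^(n-k) = 0.2^0 = 1
P = 1 * 0.1073742 * 1 ≈ 0.107374

0.107374


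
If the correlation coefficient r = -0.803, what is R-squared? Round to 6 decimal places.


R^2 = r^2 = (-0.803)^2 = 0.644809

0.644809


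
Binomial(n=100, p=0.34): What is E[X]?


E[X] = n*p = 100 * 0.34 = 34

34


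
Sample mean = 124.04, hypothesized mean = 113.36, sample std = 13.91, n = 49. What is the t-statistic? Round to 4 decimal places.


t = (xbar - mu0) / (s/sqrt(n))
xbar - mu0 = 124.04 - 113.36 = 10.68
sqrt(49) = 7
s/sqrt(n) = 13.91 / 7 = 1391/700 ≈ 1.98714286
t = 10.68 / 1.98714286 = 7476/1391 ≈ 5.374551

5.3746


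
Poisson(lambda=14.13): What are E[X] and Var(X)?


E[X] = Var(X) = lambda = 14.13

14.13, 14.13


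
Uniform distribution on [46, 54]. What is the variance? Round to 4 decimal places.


Var = (b-a)^2 / 12
(b-a)^2 = (54 - 46)^2 = 64
Var = 64/12 ≈ 5.333333

5.3333


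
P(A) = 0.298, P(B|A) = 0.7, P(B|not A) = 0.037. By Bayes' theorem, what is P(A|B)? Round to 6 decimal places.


P(A|B) = P(B|A)*P(A) / P(B), P(B) = P(B|A)*P(A) + P(B|not A)*P(not A)
P(B|A)*P(A) = 0.7 * 0.298 = 0.2086
P(B|not A)*P(not A) = 0.037 * 0.702 = 0.025974
P(B) = 0.2086 + 0.025974 = 0.234574
P(A|B) = 0.2086 / 0.234574 ≈ 0.88927162

0.889272


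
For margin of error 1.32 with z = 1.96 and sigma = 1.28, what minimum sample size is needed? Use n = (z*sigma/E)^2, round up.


z*sigma/E = 1.96 * 1.28 / 1.32 = 1568/825 ≈ 1.900606
(z*sigma/E)^2 ≈ 3.612303
round up: n = 4

4


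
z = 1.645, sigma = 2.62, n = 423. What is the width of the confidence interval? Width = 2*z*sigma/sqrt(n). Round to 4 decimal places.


width = 2*z*sigma/sqrt(n)
2*z*sigma = 2 * 1.645 * 2.62 = 8.6198
sqrt(423) ≈ 20.566964
width = 8.6198 / 20.566964 ≈ 0.419109

0.4191


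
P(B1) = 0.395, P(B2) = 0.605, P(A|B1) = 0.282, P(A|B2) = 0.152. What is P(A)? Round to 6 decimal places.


P(A) = P(A|B1)*P(B1) + P(A|B2)*P(B2)
P(A|B1)*P(B1) = 0.282 * 0.395 = 0.11139
P(A|B2)*P(B2) = 0.152 * 0.605 = 0.09196
P(A) = 0.11139 + 0.09196 = 0.20335

0.203350


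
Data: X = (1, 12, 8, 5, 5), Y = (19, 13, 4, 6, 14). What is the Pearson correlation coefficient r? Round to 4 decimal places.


r = sum((xi-xbar)(yi-ybar)) / sqrt(sum((xi-xbar)^2) * sum((yi-ybar)^2))
n = 5, xbar = 31/5 = 6.2, ybar = 56/5 = 11.2
Sxy = sum((xi-xbar)(yi-ybar)) = -40.2
Sxx = sum((xi-xbar)^2) = 66.8
Syy = sum((yi-ybar)^2) = 150.8
sqrt(Sxx*Syy) ≈ 100.366528
r = Sxy / sqrt(Sxx*Syy) = -40.2 / 100.366528 ≈ -0.400532

-0.4005


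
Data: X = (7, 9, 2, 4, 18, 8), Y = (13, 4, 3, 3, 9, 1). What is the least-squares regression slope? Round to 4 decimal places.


b = sum((xi-xbar)(yi-ybar)) / sum((xi-xbar)^2)
n = 6, xbar = 48/6 = 8, ybar = 33/6 = 5.5
Sxy = sum((xi-xbar)(yi-ybar)) = 51
Sxx = sum((xi-xbar)^2) = 154
b = Sxy / Sxx = 51/154 ≈ 0.331169

0.3312


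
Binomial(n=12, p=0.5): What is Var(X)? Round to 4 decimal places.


Var = n*p*(1-p) = 12 * 0.5 * 0.5 = 3

3.0000


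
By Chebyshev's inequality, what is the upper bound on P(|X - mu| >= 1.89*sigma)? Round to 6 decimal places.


P <= 1/k^2
k^2 = 1.89^2 = 3.5721
1/k^2 = 1 / 3.5721 ≈ 0.27994737

0.279947


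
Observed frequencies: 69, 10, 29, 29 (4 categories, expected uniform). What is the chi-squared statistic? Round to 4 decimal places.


chi2 = sum((O-E)^2/E), E = total/4
total = 137, E = 137/4 = 34.25
(69 - 34.25)^2 / 34.25 = 1207.5625 / 34.25 = 19321/548 ≈ 35.257299
(10 - 34.25)^2 / 34.25 = 588.0625 / 34.25 = 9409/548 ≈ 17.169708
(29 - 34.25)^2 / 34.25 = 27.5625 / 34.25 = 441/548 ≈ 0.804745
(29 - 34.25)^2 / 34.25 = 27.5625 / 34.25 = 441/548 ≈ 0.804745
chi2 = 7403/137 ≈ 54.036496

54.0365


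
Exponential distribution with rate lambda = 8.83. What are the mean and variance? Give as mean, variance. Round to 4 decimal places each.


mean = 1/lam, var = 1/lam^2
mean = 1 / 8.83 = 100/883 ≈ 0.113250
lam^2 = 8.83^2 = 77.9689
var = 1 / 77.9689 ≈ 0.012826

0.1133, 0.0128


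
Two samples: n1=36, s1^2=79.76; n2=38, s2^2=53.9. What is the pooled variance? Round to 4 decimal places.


sp^2 = ((n1-1)*s1^2 + (n2-1)*s2^2)/(n1+n2-2)
(n1-1)*s1^2 = 35 * 79.76 = 2791.6
(n2-1)*s2^2 = 37 * 53.9 = 1994.3
numerator = 2791.6 + 1994.3 = 4785.9
n1+n2-2 = 72
sp^2 = 4785.9 / 72 = 15953/240 ≈ 66.470833

66.4708


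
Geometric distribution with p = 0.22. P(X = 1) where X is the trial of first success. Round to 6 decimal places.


P = (1-p)^(k-1) * p
(1-p)^(k-1) = 0.78^0 = 1
P = 1 * 0.22 = 0.22

0.220000


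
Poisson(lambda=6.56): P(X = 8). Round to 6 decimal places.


P = e^(-lam) * lam^k / k!
e^(-6.56) ≈ 0.001415886
lam^k = 6.56^8 ≈ 3429499.272008
k! = 8! = 40320
P = 0.001415886 * 3429499.272008 / 40320 ≈ 0.120431

0.120431


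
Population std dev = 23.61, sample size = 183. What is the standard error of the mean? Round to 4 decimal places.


SE = sigma / sqrt(n)
sqrt(183) ≈ 13.527749
SE = 23.61 / 13.527749 ≈ 1.745301

1.7453


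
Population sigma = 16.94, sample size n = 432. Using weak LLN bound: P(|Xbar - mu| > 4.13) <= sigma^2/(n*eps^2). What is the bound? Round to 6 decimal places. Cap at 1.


bound = min(1, sigma^2/(n*eps^2))
sigma^2 = 16.94^2 = 286.9636
n*eps^2 = 432 * 4.13^2 = 432 * 17.0569 = 7368.5808
sigma^2/(n*eps^2) = 286.9636 / 7368.5808 ≈ 0.03894422

0.038944


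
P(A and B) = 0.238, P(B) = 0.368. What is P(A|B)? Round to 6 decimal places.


P(A|B) = P(A and B) / P(B) = 0.238 / 0.368 = 119/184 ≈ 0.64673913

0.646739


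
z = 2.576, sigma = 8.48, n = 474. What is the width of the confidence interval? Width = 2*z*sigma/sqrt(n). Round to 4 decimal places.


width = 2*z*sigma/sqrt(n)
2*z*sigma = 2 * 2.576 * 8.48 = 43.68896
sqrt(474) ≈ 21.771541
width = 43.68896 / 21.771541 ≈ 2.006700

2.0067


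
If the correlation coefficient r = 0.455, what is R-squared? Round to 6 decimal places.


R^2 = r^2 = (0.455)^2 = 0.207025

0.207025


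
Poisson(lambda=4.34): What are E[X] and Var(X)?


E[X] = Var(X) = lambda = 4.34

4.34, 4.34


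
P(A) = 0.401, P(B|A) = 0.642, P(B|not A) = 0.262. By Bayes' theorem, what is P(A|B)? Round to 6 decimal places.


P(A|B) = P(B|A)*P(A) / P(B), P(B) = P(B|A)*P(A) + P(B|not A)*P(not A)
P(B|A)*P(A) = 0.642 * 0.401 = 0.257442
P(B|not A)*P(not A) = 0.262 * 0.599 = 0.156938
P(B) = 0.257442 + 0.156938 = 0.41438
P(A|B) = 0.257442 / 0.41438 ≈ 0.62127033

0.621270


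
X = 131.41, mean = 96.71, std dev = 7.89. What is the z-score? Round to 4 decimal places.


z = (X - mu) / sigma
X - mu = 131.41 - 96.71 = 34.7
z = 34.7 / 7.89 = 3470/789 ≈ 4.397972

4.3980


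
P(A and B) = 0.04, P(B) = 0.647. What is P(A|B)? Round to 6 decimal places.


P(A|B) = P(A and B) / P(B) = 0.04 / 0.647 = 40/647 ≈ 0.06182380

0.061824


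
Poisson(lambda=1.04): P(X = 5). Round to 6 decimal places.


P = e^(-lam) * lam^k / k!
e^(-1.04) ≈ 0.3534547
lam^k = 1.04^5 ≈ 1.216653
k! = 5! = 120
P = 0.3534547 * 1.216653 / 120 ≈ 0.003584

0.003584


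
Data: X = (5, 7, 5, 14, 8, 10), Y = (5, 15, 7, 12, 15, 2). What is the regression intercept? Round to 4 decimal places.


a = ybar - b*xbar, where b = sum((xi-xbar)(yi-ybar)) / sum((xi-xbar)^2)
n = 6, xbar = 49/6 ≈ 8.166667, ybar = 56/6 = 28/3 ≈ 9.333333
Sxy = sum((xi-xbar)(yi-ybar)) = 47/3 ≈ 15.666667
Sxx = sum((xi-xbar)^2) = 353/6 ≈ 58.833333
b = Sxy / Sxx = 94/353 ≈ 0.266289
a = 9.333333 - 0.266289 * 8.166667 = 2527/353 ≈ 7.158640

7.1586


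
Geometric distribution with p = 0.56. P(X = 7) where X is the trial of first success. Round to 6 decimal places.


P = (1-p)^(k-1) * p
(1-p)^(k-1) = 0.44^6 ≈ 0.007256314
P = 0.007256314 * 0.56 ≈ 0.004063536

0.004064


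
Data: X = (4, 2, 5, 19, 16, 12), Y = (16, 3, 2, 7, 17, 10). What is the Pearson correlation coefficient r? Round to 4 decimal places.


r = sum((xi-xbar)(yi-ybar)) / sqrt(sum((xi-xbar)^2) * sum((yi-ybar)^2))
n = 6, xbar = 58/6 = 29/3 ≈ 9.666667, ybar = 55/6 ≈ 9.166667
Sxy = sum((xi-xbar)(yi-ybar)) = 220/3 ≈ 73.333333
Sxx = sum((xi-xbar)^2) = 736/3 ≈ 245.333333
Syy = sum((yi-ybar)^2) = 1217/6 ≈ 202.833333
sqrt(Sxx*Syy) ≈ 223.073481
r = Sxy / sqrt(Sxx*Syy) = 73.333333 / 223.073481 ≈ 0.328741

0.3287


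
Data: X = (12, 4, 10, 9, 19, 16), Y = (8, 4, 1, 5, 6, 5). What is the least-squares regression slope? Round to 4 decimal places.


b = sum((xi-xbar)(yi-ybar)) / sum((xi-xbar)^2)
n = 6, xbar = 70/6 = 35/3 ≈ 11.666667, ybar = 29/6 ≈ 4.833333
Sxy = sum((xi-xbar)(yi-ybar)) = 68/3 ≈ 22.666667
Sxx = sum((xi-xbar)^2) = 424/3 ≈ 141.333333
b = Sxy / Sxx = 17/106 ≈ 0.160377

0.1604


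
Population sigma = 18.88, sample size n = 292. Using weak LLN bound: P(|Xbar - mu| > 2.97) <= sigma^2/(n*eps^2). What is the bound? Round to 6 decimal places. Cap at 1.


bound = min(1, sigma^2/(n*eps^2))
sigma^2 = 18.88^2 = 356.4544
n*eps^2 = 292 * 2.97^2 = 292 * 8.8209 = 2575.7028
sigma^2/(n*eps^2) = 356.4544 / 2575.7028 ≈ 0.13839112

0.138391


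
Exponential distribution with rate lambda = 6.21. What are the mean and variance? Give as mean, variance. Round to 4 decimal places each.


mean = 1/lam, var = 1/lam^2
mean = 1 / 6.21 = 100/621 ≈ 0.161031
lam^2 = 6.21^2 = 38.5641
var = 1 / 38.5641 ≈ 0.025931

0.1610, 0.0259


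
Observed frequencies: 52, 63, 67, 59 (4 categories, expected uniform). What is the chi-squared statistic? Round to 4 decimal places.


chi2 = sum((O-E)^2/E), E = total/4
total = 241, E = 241/4 = 60.25
(52 - 60.25)^2 / 60.25 = 68.0625 / 60.25 = 1089/964 ≈ 1.129668
(63 - 60.25)^2 / 60.25 = 7.5625 / 60.25 = 121/964 ≈ 0.125519
(67 - 60.25)^2 / 60.25 = 45.5625 / 60.25 = 729/964 ≈ 0.756224
(59 - 60.25)^2 / 60.25 = 1.5625 / 60.25 = 25/964 ≈ 0.025934
chi2 = 491/241 ≈ 2.037344

2.0373


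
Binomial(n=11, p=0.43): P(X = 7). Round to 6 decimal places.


P = C(n,k) * p^k * (1-p)^(n-k)
C(11,7) = 330
p^k = 0.43^7 ≈ 0.002718186
(1-p)^(n-k) = 0.57^4 ≈ 0.1055600
P = 330 * 0.002718186 * 0.1055600 ≈ 0.094687

0.094687


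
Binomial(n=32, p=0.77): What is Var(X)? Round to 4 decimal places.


Var = n*p*(1-p) = 32 * 0.77 * 0.23 = 5.6672

5.6672


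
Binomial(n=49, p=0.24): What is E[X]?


E[X] = n*p = 49 * 0.24 = 11.76

11.76


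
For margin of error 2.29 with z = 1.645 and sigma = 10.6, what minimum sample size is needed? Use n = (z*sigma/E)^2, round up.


z*sigma/E = 1.645 * 10.6 / 2.29 = 17437/2290 ≈ 7.614410
(z*sigma/E)^2 ≈ 57.979247
round up: n = 58

58


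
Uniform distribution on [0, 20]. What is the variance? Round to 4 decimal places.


Var = (b-a)^2 / 12
(b-a)^2 = (20 - 0)^2 = 400
Var = 400/12 ≈ 33.333333

33.3333


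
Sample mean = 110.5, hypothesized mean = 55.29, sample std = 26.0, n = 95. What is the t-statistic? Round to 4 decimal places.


t = (xbar - mu0) / (s/sqrt(n))
xbar - mu0 = 110.5 - 55.29 = 55.21
sqrt(95) ≈ 9.74679434
s/sqrt(n) = 26.0 / 9.74679434 ≈ 2.66754372
t = 55.21 / 2.66754372 ≈ 20.696943

20.6969


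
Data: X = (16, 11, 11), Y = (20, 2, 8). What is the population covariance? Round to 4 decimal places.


Cov = (1/n)*sum((xi-xbar)(yi-ybar))
n = 3, xbar = 38/3 ≈ 12.666667, ybar = 30/3 = 10
sum((xi-xbar)(yi-ybar)) = 50
Cov = 50 / 3 = 50/3 ≈ 16.666667

16.6667


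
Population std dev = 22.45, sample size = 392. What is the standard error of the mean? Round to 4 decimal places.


SE = sigma / sqrt(n)
sqrt(392) ≈ 19.798990
SE = 22.45 / 19.798990 ≈ 1.133896

1.1339


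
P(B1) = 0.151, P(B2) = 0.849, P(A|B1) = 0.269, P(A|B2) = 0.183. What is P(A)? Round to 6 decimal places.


P(A) = P(A|B1)*P(B1) + P(A|B2)*P(B2)
P(A|B1)*P(B1) = 0.269 * 0.151 = 0.040619
P(A|B2)*P(B2) = 0.183 * 0.849 = 0.155367
P(A) = 0.040619 + 0.155367 = 0.195986

0.195986


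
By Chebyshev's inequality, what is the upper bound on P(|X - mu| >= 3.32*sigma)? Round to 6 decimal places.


P <= 1/k^2
k^2 = 3.32^2 = 11.0224
1/k^2 = 1 / 11.0224 = 625/6889 ≈ 0.09072434

0.090724


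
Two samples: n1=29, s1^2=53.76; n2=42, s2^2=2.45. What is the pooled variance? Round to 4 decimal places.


sp^2 = ((n1-1)*s1^2 + (n2-1)*s2^2)/(n1+n2-2)
(n1-1)*s1^2 = 28 * 53.76 = 1505.28
(n2-1)*s2^2 = 41 * 2.45 = 100.45
numerator = 1505.28 + 100.45 = 1605.73
n1+n2-2 = 69
sp^2 = 1605.73 / 69 = 160573/6900 ≈ 23.271449

23.2714


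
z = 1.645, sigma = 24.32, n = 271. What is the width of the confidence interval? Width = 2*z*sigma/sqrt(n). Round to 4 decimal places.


width = 2*z*sigma/sqrt(n)
2*z*sigma = 2 * 1.645 * 24.32 = 80.0128
sqrt(271) ≈ 16.462078
width = 80.0128 / 16.462078 ≈ 4.860431

4.8604


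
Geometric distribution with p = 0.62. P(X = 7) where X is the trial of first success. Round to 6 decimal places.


P = (1-p)^(k-1) * p
(1-p)^(k-1) = 0.38^6 ≈ 0.003010936
P = 0.003010936 * 0.62 ≈ 0.001866781

0.001867


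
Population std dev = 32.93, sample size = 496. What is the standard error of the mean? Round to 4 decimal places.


SE = sigma / sqrt(n)
sqrt(496) ≈ 22.271057
SE = 32.93 / 22.271057 ≈ 1.478601

1.4786


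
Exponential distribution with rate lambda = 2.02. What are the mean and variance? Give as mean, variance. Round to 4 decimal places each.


mean = 1/lam, var = 1/lam^2
mean = 1 / 2.02 = 50/101 ≈ 0.495050
lam^2 = 2.02^2 = 4.0804
var = 1 / 4.0804 ≈ 0.245074

0.4950, 0.2451


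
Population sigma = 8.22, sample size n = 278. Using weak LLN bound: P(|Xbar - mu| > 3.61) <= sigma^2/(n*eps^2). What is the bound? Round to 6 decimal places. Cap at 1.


bound = min(1, sigma^2/(n*eps^2))
sigma^2 = 8.22^2 = 67.5684
n*eps^2 = 278 * 3.61^2 = 278 * 13.0321 = 3622.9238
sigma^2/(n*eps^2) = 67.5684 / 3622.9238 ≈ 0.01865024

0.018650


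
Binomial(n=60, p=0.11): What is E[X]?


E[X] = n*p = 60 * 0.11 = 6.6

6.6


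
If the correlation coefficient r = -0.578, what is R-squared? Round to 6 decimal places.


R^2 = r^2 = (-0.578)^2 = 0.334084

0.334084


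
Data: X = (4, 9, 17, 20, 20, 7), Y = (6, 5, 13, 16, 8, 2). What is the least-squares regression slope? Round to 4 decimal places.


b = sum((xi-xbar)(yi-ybar)) / sum((xi-xbar)^2)
n = 6, xbar = 77/6 ≈ 12.833333, ybar = 50/6 = 25/3 ≈ 8.333333
Sxy = sum((xi-xbar)(yi-ybar)) = 427/3 ≈ 142.333333
Sxx = sum((xi-xbar)^2) = 1481/6 ≈ 246.833333
b = Sxy / Sxx = 854/1481 ≈ 0.576637

0.5766


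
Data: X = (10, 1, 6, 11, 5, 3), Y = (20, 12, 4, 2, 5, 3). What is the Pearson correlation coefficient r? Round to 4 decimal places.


r = sum((xi-xbar)(yi-ybar)) / sqrt(sum((xi-xbar)^2) * sum((yi-ybar)^2))
n = 6, xbar = 36/6 = 6, ybar = 46/6 = 23/3 ≈ 7.666667
Sxy = sum((xi-xbar)(yi-ybar)) = 16
Sxx = sum((xi-xbar)^2) = 76
Syy = sum((yi-ybar)^2) = 736/3 ≈ 245.333333
sqrt(Sxx*Syy) ≈ 136.547916
r = Sxy / sqrt(Sxx*Syy) = 16 / 136.547916 ≈ 0.117175

0.1172


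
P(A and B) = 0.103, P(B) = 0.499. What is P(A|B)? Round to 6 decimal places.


P(A|B) = P(A and B) / P(B) = 0.103 / 0.499 = 103/499 ≈ 0.20641283

0.206413


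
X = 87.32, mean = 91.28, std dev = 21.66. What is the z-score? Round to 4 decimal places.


z = (X - mu) / sigma
X - mu = 87.32 - 91.28 = -3.96
z = -3.96 / 21.66 = -66/361 ≈ -0.182825

-0.1828


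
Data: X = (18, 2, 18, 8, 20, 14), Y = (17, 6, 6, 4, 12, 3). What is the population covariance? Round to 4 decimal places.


Cov = (1/n)*sum((xi-xbar)(yi-ybar))
n = 6, xbar = 80/6 = 40/3 ≈ 13.333333, ybar = 48/6 = 8
sum((xi-xbar)(yi-ybar)) = 100
Cov = 100 / 6 = 50/3 ≈ 16.666667

16.6667


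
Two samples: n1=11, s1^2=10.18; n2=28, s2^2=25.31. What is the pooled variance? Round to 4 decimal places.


sp^2 = ((n1-1)*s1^2 + (n2-1)*s2^2)/(n1+n2-2)
(n1-1)*s1^2 = 10 * 10.18 = 101.8
(n2-1)*s2^2 = 27 * 25.31 = 683.37
numerator = 101.8 + 683.37 = 785.17
n1+n2-2 = 37
sp^2 = 785.17 / 37 = 78517/3700 ≈ 21.220811

21.2208


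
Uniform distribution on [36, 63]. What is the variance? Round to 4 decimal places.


Var = (b-a)^2 / 12
(b-a)^2 = (63 - 36)^2 = 729
Var = 729/12 = 60.75

60.7500


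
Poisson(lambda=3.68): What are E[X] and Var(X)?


E[X] = Var(X) = lambda = 3.68

3.68, 3.68


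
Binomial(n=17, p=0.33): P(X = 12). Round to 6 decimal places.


P = C(n,k) * p^k * (1-p)^(n-k)
C(17,12) = 6188
p^k = 0.33^12 ≈ 0.000001667890
(1-p)^(n-k) = 0.67^5 ≈ 0.1350125
P = 6188 * 0.000001667890 * 0.1350125 ≈ 0.001393

0.001393


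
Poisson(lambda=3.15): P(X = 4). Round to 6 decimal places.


P = e^(-lam) * lam^k / k!
e^(-3.15) ≈ 0.04285213
lam^k = 3.15^4 ≈ 98.456006
k! = 4! = 24
P = 0.04285213 * 98.456006 / 24 ≈ 0.175794

0.175794


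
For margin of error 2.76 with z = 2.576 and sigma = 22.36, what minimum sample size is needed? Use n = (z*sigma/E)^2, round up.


z*sigma/E = 2.576 * 22.36 / 2.76 = 7826/375 ≈ 20.869333
(z*sigma/E)^2 ≈ 435.529074
round up: n = 436

436


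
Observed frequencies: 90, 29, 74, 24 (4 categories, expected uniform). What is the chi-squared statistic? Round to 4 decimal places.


chi2 = sum((O-E)^2/E), E = total/4
total = 217, E = 217/4 = 54.25
(90 - 54.25)^2 / 54.25 = 1278.0625 / 54.25 = 20449/868 ≈ 23.558756
(29 - 54.25)^2 / 54.25 = 637.5625 / 54.25 = 10201/868 ≈ 11.752304
(74 - 54.25)^2 / 54.25 = 390.0625 / 54.25 = 6241/868 ≈ 7.190092
(24 - 54.25)^2 / 54.25 = 915.0625 / 54.25 = 14641/868 ≈ 16.867512
chi2 = 12883/217 ≈ 59.368664

59.3687


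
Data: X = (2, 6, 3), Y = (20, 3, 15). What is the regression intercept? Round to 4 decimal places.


a = ybar - b*xbar, where b = sum((xi-xbar)(yi-ybar)) / sum((xi-xbar)^2)
n = 3, xbar = 11/3 ≈ 3.666667, ybar = 38/3 ≈ 12.666667
Sxy = sum((xi-xbar)(yi-ybar)) = -109/3 ≈ -36.333333
Sxx = sum((xi-xbar)^2) = 26/3 ≈ 8.666667
b = Sxy / Sxx = -109/26 ≈ -4.192308
a = 12.666667 - (-4.192308) * 3.666667 = 729/26 ≈ 28.038462

28.0385


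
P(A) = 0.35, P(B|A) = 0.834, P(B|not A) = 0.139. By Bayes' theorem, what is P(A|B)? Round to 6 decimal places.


P(A|B) = P(B|A)*P(A) / P(B), P(B) = P(B|A)*P(A) + P(B|not A)*P(not A)
P(B|A)*P(A) = 0.834 * 0.35 = 0.2919
P(B|not A)*P(not A) = 0.139 * 0.65 = 0.09035
P(B) = 0.2919 + 0.09035 = 0.38225
P(A|B) = 0.2919 / 0.38225 = 42/55 ≈ 0.76363636

0.763636


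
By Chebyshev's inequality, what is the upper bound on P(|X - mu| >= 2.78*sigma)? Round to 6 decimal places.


P <= 1/k^2
k^2 = 2.78^2 = 7.7284
1/k^2 = 1 / 7.7284 ≈ 0.12939289

0.129393


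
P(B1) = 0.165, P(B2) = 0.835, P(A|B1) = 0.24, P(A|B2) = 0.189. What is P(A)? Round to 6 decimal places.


P(A) = P(A|B1)*P(B1) + P(A|B2)*P(B2)
P(A|B1)*P(B1) = 0.24 * 0.165 = 0.0396
P(A|B2)*P(B2) = 0.189 * 0.835 = 0.157815
P(A) = 0.0396 + 0.157815 = 0.197415

0.197415


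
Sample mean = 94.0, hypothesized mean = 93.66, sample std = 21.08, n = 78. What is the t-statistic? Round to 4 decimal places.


t = (xbar - mu0) / (s/sqrt(n))
xbar - mu0 = 94.0 - 93.66 = 0.34
sqrt(78) ≈ 8.83176087
s/sqrt(n) = 21.08 / 8.83176087 ≈ 2.38683999
t = 0.34 / 2.38683999 ≈ 0.142448

0.1424


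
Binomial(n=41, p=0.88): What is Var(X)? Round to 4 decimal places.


Var = n*p*(1-p) = 41 * 0.88 * 0.12 = 4.3296

4.3296


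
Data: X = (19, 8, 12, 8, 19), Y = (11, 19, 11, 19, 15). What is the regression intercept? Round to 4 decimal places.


a = ybar - b*xbar, where b = sum((xi-xbar)(yi-ybar)) / sum((xi-xbar)^2)
n = 5, xbar = 66/5 = 13.2, ybar = 75/5 = 15
Sxy = sum((xi-xbar)(yi-ybar)) = -60
Sxx = sum((xi-xbar)^2) = 122.8
b = Sxy / Sxx = -150/307 ≈ -0.488599
a = 15 - (-0.488599) * 13.2 = 6585/307 ≈ 21.449511

21.4495


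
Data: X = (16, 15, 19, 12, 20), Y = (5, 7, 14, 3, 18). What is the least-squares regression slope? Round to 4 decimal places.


b = sum((xi-xbar)(yi-ybar)) / sum((xi-xbar)^2)
n = 5, xbar = 82/5 = 16.4, ybar = 47/5 = 9.4
Sxy = sum((xi-xbar)(yi-ybar)) = 76.2
Sxx = sum((xi-xbar)^2) = 41.2
b = Sxy / Sxx = 381/206 ≈ 1.849515

1.8495


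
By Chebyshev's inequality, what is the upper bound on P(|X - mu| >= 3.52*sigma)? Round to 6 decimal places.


P <= 1/k^2
k^2 = 3.52^2 = 12.3904
1/k^2 = 1 / 12.3904 = 625/7744 ≈ 0.08070764

0.080708


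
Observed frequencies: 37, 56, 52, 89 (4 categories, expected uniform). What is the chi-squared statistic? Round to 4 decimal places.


chi2 = sum((O-E)^2/E), E = total/4
total = 234, E = 234/4 = 58.5
(37 - 58.5)^2 / 58.5 = 462.25 / 58.5 = 1849/234 ≈ 7.901709
(56 - 58.5)^2 / 58.5 = 6.25 / 58.5 = 25/234 ≈ 0.106838
(52 - 58.5)^2 / 58.5 = 42.25 / 58.5 = 13/18 ≈ 0.722222
(89 - 58.5)^2 / 58.5 = 930.25 / 58.5 = 3721/234 ≈ 15.901709
chi2 = 2882/117 ≈ 24.632479

24.6325


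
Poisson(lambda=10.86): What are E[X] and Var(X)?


E[X] = Var(X) = lambda = 10.86

10.86, 10.86


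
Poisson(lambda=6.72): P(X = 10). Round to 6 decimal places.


P = e^(-lam) * lam^k / k!
e^(-6.72) ≈ 0.001206538
lam^k = 6.72^10 ≈ 187798764.395026
k! = 10! = 3628800
P = 0.001206538 * 187798764.395026 / 3628800 ≈ 0.062441

0.062441


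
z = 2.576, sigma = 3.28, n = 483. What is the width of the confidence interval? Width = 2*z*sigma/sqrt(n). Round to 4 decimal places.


width = 2*z*sigma/sqrt(n)
2*z*sigma = 2 * 2.576 * 3.28 = 16.89856
sqrt(483) ≈ 21.977261
width = 16.89856 / 21.977261 ≈ 0.768911

0.7689


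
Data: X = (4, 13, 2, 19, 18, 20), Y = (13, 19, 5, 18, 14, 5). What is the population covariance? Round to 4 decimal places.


Cov = (1/n)*sum((xi-xbar)(yi-ybar))
n = 6, xbar = 76/6 = 38/3 ≈ 12.666667, ybar = 74/6 = 37/3 ≈ 12.333333
sum((xi-xbar)(yi-ybar)) = 197/3 ≈ 65.666667
Cov = 65.666667 / 6 = 197/18 ≈ 10.944444

10.9444


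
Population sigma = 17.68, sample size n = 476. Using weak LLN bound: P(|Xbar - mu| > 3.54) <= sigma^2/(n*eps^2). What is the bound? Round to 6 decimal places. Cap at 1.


bound = min(1, sigma^2/(n*eps^2))
sigma^2 = 17.68^2 = 312.5824
n*eps^2 = 476 * 3.54^2 = 476 * 12.5316 = 5965.0416
sigma^2/(n*eps^2) = 312.5824 / 5965.0416 ≈ 0.05240238

0.052402


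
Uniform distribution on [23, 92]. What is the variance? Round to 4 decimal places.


Var = (b-a)^2 / 12
(b-a)^2 = (92 - 23)^2 = 4761
Var = 4761/12 = 396.75

396.7500


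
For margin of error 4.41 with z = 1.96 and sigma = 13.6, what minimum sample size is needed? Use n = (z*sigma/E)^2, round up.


z*sigma/E = 1.96 * 13.6 / 4.41 = 272/45 ≈ 6.044444
(z*sigma/E)^2 = 73984/2025 ≈ 36.535309
round up: n = 37

37


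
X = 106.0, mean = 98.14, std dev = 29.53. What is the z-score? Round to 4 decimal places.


z = (X - mu) / sigma
X - mu = 106.0 - 98.14 = 7.86
z = 7.86 / 29.53 = 786/2953 ≈ 0.266170

0.2662


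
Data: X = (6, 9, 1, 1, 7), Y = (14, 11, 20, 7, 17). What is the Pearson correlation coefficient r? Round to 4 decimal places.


r = sum((xi-xbar)(yi-ybar)) / sqrt(sum((xi-xbar)^2) * sum((yi-ybar)^2))
n = 5, xbar = 24/5 = 4.8, ybar = 69/5 = 13.8
Sxy = sum((xi-xbar)(yi-ybar)) = -2.2
Sxx = sum((xi-xbar)^2) = 52.8
Syy = sum((yi-ybar)^2) = 102.8
sqrt(Sxx*Syy) ≈ 73.673876
r = Sxy / sqrt(Sxx*Syy) = -2.2 / 73.673876 ≈ -0.029861

-0.0299


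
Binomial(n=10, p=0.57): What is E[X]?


E[X] = n*p = 10 * 0.57 = 5.7

5.7


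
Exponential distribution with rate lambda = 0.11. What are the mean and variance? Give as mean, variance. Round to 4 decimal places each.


mean = 1/lam, var = 1/lam^2
mean = 1 / 0.11 = 100/11 ≈ 9.090909
lam^2 = 0.11^2 = 0.0121
var = 1 / 0.0121 = 10000/121 ≈ 82.644628

9.0909, 82.6446


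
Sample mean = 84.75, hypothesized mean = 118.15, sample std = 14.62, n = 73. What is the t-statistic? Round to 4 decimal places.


t = (xbar - mu0) / (s/sqrt(n))
xbar - mu0 = 84.75 - 118.15 = -33.4
sqrt(73) ≈ 8.54400375
s/sqrt(n) = 14.62 / 8.54400375 ≈ 1.71114157
t = -33.4 / 1.71114157 ≈ -19.519133

-19.5191


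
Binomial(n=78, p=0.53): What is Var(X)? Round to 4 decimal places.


Var = n*p*(1-p) = 78 * 0.53 * 0.47 = 19.4298

19.4298


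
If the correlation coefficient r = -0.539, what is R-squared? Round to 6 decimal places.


R^2 = r^2 = (-0.539)^2 = 0.290521

0.290521


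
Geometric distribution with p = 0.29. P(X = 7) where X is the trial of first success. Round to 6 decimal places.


P = (1-p)^(k-1) * p
(1-p)^(k-1) = 0.71^6 ≈ 0.1281003
P = 0.1281003 * 0.29 ≈ 0.03714908

0.037149


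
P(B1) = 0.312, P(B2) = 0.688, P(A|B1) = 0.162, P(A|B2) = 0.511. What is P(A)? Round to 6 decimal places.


P(A) = P(A|B1)*P(B1) + P(A|B2)*P(B2)
P(A|B1)*P(B1) = 0.162 * 0.312 = 0.050544
P(A|B2)*P(B2) = 0.511 * 0.688 = 0.351568
P(A) = 0.050544 + 0.351568 = 0.402112

0.402112


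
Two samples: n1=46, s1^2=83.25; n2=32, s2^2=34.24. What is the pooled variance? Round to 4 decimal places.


sp^2 = ((n1-1)*s1^2 + (n2-1)*s2^2)/(n1+n2-2)
(n1-1)*s1^2 = 45 * 83.25 = 3746.25
(n2-1)*s2^2 = 31 * 34.24 = 1061.44
numerator = 3746.25 + 1061.44 = 4807.69
n1+n2-2 = 76
sp^2 = 4807.69 / 76 = 480769/7600 ≈ 63.259079

63.2591


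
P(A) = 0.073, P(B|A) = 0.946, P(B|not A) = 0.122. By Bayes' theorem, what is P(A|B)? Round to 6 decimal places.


P(A|B) = P(B|A)*P(A) / P(B), P(B) = P(B|A)*P(A) + P(B|not A)*P(not A)
P(B|A)*P(A) = 0.946 * 0.073 = 0.069058
P(B|not A)*P(not A) = 0.122 * 0.927 = 0.113094
P(B) = 0.069058 + 0.113094 = 0.182152
P(A|B) = 0.069058 / 0.182152 ≈ 0.37912293

0.379123


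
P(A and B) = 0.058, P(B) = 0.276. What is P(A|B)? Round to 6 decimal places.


P(A|B) = P(A and B) / P(B) = 0.058 / 0.276 = 29/138 ≈ 0.21014493

0.210145


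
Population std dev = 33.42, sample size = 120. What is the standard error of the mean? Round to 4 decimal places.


SE = sigma / sqrt(n)
sqrt(120) ≈ 10.954451
SE = 33.42 / 10.954451 ≈ 3.050815

3.0508


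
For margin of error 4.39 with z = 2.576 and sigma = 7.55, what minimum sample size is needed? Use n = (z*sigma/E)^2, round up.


z*sigma/E = 2.576 * 7.55 / 4.39 ≈ 4.430251
(z*sigma/E)^2 ≈ 19.627120
round up: n = 20

20


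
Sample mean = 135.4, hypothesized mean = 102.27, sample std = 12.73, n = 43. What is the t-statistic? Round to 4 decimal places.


t = (xbar - mu0) / (s/sqrt(n))
xbar - mu0 = 135.4 - 102.27 = 33.13
sqrt(43) ≈ 6.55743852
s/sqrt(n) = 12.73 / 6.55743852 ≈ 1.94130680
t = 33.13 / 1.94130680 ≈ 17.065824

17.0658


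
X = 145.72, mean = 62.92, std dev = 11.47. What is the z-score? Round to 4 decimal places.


z = (X - mu) / sigma
X - mu = 145.72 - 62.92 = 82.8
z = 82.8 / 11.47 = 8280/1147 ≈ 7.218832

7.2188


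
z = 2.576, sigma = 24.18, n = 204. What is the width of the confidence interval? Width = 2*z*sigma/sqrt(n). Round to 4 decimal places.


width = 2*z*sigma/sqrt(n)
2*z*sigma = 2 * 2.576 * 24.18 = 124.57536
sqrt(204) ≈ 14.282857
width = 124.57536 / 14.282857 ≈ 8.722020

8.7220


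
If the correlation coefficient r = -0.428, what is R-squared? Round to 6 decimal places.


R^2 = r^2 = (-0.428)^2 = 0.183184

0.183184


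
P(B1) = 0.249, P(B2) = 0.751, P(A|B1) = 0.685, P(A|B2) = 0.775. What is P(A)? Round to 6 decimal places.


P(A) = P(A|B1)*P(B1) + P(A|B2)*P(B2)
P(A|B1)*P(B1) = 0.685 * 0.249 = 0.170565
P(A|B2)*P(B2) = 0.775 * 0.751 = 0.582025
P(A) = 0.170565 + 0.582025 = 0.75259

0.752590


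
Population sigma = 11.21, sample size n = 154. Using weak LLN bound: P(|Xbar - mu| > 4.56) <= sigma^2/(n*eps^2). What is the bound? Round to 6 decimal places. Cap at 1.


bound = min(1, sigma^2/(n*eps^2))
sigma^2 = 11.21^2 = 125.6641
n*eps^2 = 154 * 4.56^2 = 154 * 20.7936 = 3202.2144
sigma^2/(n*eps^2) = 125.6641 / 3202.2144 ≈ 0.03924288

0.039243


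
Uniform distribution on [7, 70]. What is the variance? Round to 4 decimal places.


Var = (b-a)^2 / 12
(b-a)^2 = (70 - 7)^2 = 3969
Var = 3969/12 = 330.75

330.7500


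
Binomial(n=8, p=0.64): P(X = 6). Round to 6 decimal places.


P = C(n,k) * p^k * (1-p)^(n-k)
C(8,6) = 28
p^k = 0.64^6 ≈ 0.06871948
(1-p)^(n-k) = 0.36^2 = 0.1296
P = 28 * 0.06871948 * 0.1296 ≈ 0.249369

0.249369


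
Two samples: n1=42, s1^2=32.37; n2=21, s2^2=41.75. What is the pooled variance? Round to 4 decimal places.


sp^2 = ((n1-1)*s1^2 + (n2-1)*s2^2)/(n1+n2-2)
(n1-1)*s1^2 = 41 * 32.37 = 1327.17
(n2-1)*s2^2 = 20 * 41.75 = 835
numerator = 1327.17 + 835 = 2162.17
n1+n2-2 = 61
sp^2 = 2162.17 / 61 = 216217/6100 ≈ 35.445410

35.4454


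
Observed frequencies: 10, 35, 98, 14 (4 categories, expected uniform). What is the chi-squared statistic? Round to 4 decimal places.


chi2 = sum((O-E)^2/E), E = total/4
total = 157, E = 157/4 = 39.25
(10 - 39.25)^2 / 39.25 = 855.5625 / 39.25 = 13689/628 ≈ 21.797771
(35 - 39.25)^2 / 39.25 = 18.0625 / 39.25 = 289/628 ≈ 0.460191
(98 - 39.25)^2 / 39.25 = 3451.5625 / 39.25 = 55225/628 ≈ 87.937898
(14 - 39.25)^2 / 39.25 = 637.5625 / 39.25 = 10201/628 ≈ 16.243631
chi2 = 19851/157 ≈ 126.439490

126.4395


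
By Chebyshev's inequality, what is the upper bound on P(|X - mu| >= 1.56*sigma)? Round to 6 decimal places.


P <= 1/k^2
k^2 = 1.56^2 = 2.4336
1/k^2 = 1 / 2.4336 = 625/1521 ≈ 0.41091387

0.410914


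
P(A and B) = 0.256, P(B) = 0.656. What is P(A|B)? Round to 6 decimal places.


P(A|B) = P(A and B) / P(B) = 0.256 / 0.656 = 16/41 ≈ 0.39024390

0.390244


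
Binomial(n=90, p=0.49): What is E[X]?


E[X] = n*p = 90 * 0.49 = 44.1

44.1


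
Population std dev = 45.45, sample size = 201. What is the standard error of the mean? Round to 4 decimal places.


SE = sigma / sqrt(n)
sqrt(201) ≈ 14.177447
SE = 45.45 / 14.177447 ≈ 3.205796

3.2058


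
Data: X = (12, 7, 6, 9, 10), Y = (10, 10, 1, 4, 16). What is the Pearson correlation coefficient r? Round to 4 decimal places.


r = sum((xi-xbar)(yi-ybar)) / sqrt(sum((xi-xbar)^2) * sum((yi-ybar)^2))
n = 5, xbar = 44/5 = 8.8, ybar = 41/5 = 8.2
Sxy = sum((xi-xbar)(yi-ybar)) = 31.2
Sxx = sum((xi-xbar)^2) = 22.8
Syy = sum((yi-ybar)^2) = 136.8
sqrt(Sxx*Syy) ≈ 55.848366
r = Sxy / sqrt(Sxx*Syy) = 31.2 / 55.848366 ≈ 0.558656

0.5587


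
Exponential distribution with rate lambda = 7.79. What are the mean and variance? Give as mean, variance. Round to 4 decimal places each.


mean = 1/lam, var = 1/lam^2
mean = 1 / 7.79 = 100/779 ≈ 0.128370
lam^2 = 7.79^2 = 60.6841
var = 1 / 60.6841 ≈ 0.016479

0.1284, 0.0165


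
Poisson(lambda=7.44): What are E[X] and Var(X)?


E[X] = Var(X) = lambda = 7.44

7.44, 7.44


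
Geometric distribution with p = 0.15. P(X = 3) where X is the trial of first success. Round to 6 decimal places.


P = (1-p)^(k-1) * p
(1-p)^(k-1) = 0.85^2 = 0.7225
P = 0.7225 * 0.15 = 0.108375

0.108375


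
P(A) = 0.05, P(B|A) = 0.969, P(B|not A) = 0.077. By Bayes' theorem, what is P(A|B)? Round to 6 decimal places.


P(A|B) = P(B|A)*P(A) / P(B), P(B) = P(B|A)*P(A) + P(B|not A)*P(not A)
P(B|A)*P(A) = 0.969 * 0.05 = 0.04845
P(B|not A)*P(not A) = 0.077 * 0.95 = 0.07315
P(B) = 0.04845 + 0.07315 = 0.1216
P(A|B) = 0.04845 / 0.1216 = 0.3984375

0.398438


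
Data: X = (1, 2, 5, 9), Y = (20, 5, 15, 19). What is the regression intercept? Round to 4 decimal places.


a = ybar - b*xbar, where b = sum((xi-xbar)(yi-ybar)) / sum((xi-xbar)^2)
n = 4, xbar = 17/4 = 4.25, ybar = 59/4 = 14.75
Sxy = sum((xi-xbar)(yi-ybar)) = 25.25
Sxx = sum((xi-xbar)^2) = 38.75
b = Sxy / Sxx = 101/155 ≈ 0.651613
a = 14.75 - 0.651613 * 4.25 = 1857/155 ≈ 11.980645

11.9806


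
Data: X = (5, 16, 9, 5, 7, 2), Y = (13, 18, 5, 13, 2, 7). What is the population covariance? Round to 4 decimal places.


Cov = (1/n)*sum((xi-xbar)(yi-ybar))
n = 6, xbar = 44/6 = 22/3 ≈ 7.333333, ybar = 58/6 = 29/3 ≈ 9.666667
sum((xi-xbar)(yi-ybar)) = 197/3 ≈ 65.666667
Cov = 65.666667 / 6 = 197/18 ≈ 10.944444

10.9444


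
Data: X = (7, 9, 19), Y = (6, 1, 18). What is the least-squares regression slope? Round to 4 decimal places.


b = sum((xi-xbar)(yi-ybar)) / sum((xi-xbar)^2)
n = 3, xbar = 35/3 ≈ 11.666667, ybar = 25/3 ≈ 8.333333
Sxy = sum((xi-xbar)(yi-ybar)) = 304/3 ≈ 101.333333
Sxx = sum((xi-xbar)^2) = 248/3 ≈ 82.666667
b = Sxy / Sxx = 38/31 ≈ 1.225806

1.2258


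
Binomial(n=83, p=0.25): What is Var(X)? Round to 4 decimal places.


Var = n*p*(1-p) = 83 * 0.25 * 0.75 = 15.5625

15.5625


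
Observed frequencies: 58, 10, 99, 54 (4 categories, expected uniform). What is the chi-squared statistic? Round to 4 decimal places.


chi2 = sum((O-E)^2/E), E = total/4
total = 221, E = 221/4 = 55.25
(58 - 55.25)^2 / 55.25 = 7.5625 / 55.25 = 121/884 ≈ 0.136878
(10 - 55.25)^2 / 55.25 = 2047.5625 / 55.25 = 32761/884 ≈ 37.059955
(99 - 55.25)^2 / 55.25 = 1914.0625 / 55.25 = 30625/884 ≈ 34.643665
(54 - 55.25)^2 / 55.25 = 1.5625 / 55.25 = 25/884 ≈ 0.028281
chi2 = 15883/221 ≈ 71.868778

71.8688


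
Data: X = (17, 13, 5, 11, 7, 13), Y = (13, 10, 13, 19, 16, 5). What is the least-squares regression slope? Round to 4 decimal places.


b = sum((xi-xbar)(yi-ybar)) / sum((xi-xbar)^2)
n = 6, xbar = 66/6 = 11, ybar = 76/6 = 38/3 ≈ 12.666667
Sxy = sum((xi-xbar)(yi-ybar)) = -34
Sxx = sum((xi-xbar)^2) = 96
b = Sxy / Sxx = -17/48 ≈ -0.354167

-0.3542


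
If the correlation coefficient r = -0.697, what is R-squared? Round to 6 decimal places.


R^2 = r^2 = (-0.697)^2 = 0.485809

0.485809


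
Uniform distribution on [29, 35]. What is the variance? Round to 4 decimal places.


Var = (b-a)^2 / 12
(b-a)^2 = (35 - 29)^2 = 36
Var = 36/12 = 3

3.0000


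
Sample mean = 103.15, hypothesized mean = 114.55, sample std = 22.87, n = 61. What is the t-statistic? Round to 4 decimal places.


t = (xbar - mu0) / (s/sqrt(n))
xbar - mu0 = 103.15 - 114.55 = -11.4
sqrt(61) ≈ 7.81024968
s/sqrt(n) = 22.87 / 7.81024968 ≈ 2.92820344
t = -11.4 / 2.92820344 ≈ -3.893172

-3.8932


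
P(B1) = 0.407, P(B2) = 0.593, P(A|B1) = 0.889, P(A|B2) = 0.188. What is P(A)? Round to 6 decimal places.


P(A) = P(A|B1)*P(B1) + P(A|B2)*P(B2)
P(A|B1)*P(B1) = 0.889 * 0.407 = 0.361823
P(A|B2)*P(B2) = 0.188 * 0.593 = 0.111484
P(A) = 0.361823 + 0.111484 = 0.473307

0.473307


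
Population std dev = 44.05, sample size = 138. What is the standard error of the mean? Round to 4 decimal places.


SE = sigma / sqrt(n)
sqrt(138) ≈ 11.747340
SE = 44.05 / 11.747340 ≈ 3.749785

3.7498


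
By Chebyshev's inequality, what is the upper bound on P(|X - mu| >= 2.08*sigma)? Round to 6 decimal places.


P <= 1/k^2
k^2 = 2.08^2 = 4.3264
1/k^2 = 1 / 4.3264 = 625/2704 ≈ 0.23113905

0.231139


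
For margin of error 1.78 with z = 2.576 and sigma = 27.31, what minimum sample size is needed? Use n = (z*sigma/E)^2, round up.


z*sigma/E = 2.576 * 27.31 / 1.78 ≈ 39.522787
(z*sigma/E)^2 ≈ 1562.050654
round up: n = 1563

1563


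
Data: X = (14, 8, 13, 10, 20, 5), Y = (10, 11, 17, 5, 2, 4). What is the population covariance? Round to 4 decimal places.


Cov = (1/n)*sum((xi-xbar)(yi-ybar))
n = 6, xbar = 70/6 = 35/3 ≈ 11.666667, ybar = 49/6 ≈ 8.166667
sum((xi-xbar)(yi-ybar)) = -38/3 ≈ -12.666667
Cov = -12.666667 / 6 = -19/9 ≈ -2.111111

-2.1111


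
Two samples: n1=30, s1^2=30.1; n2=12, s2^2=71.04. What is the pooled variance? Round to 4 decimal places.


sp^2 = ((n1-1)*s1^2 + (n2-1)*s2^2)/(n1+n2-2)
(n1-1)*s1^2 = 29 * 30.1 = 872.9
(n2-1)*s2^2 = 11 * 71.04 = 781.44
numerator = 872.9 + 781.44 = 1654.34
n1+n2-2 = 40
sp^2 = 1654.34 / 40 = 41.3585

41.3585


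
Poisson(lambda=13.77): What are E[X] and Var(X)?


E[X] = Var(X) = lambda = 13.77

13.77, 13.77


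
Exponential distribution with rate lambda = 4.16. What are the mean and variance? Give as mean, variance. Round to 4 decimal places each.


mean = 1/lam, var = 1/lam^2
mean = 1 / 4.16 = 25/104 ≈ 0.240385
lam^2 = 4.16^2 = 17.3056
var = 1 / 17.3056 ≈ 0.057785

0.2404, 0.0578


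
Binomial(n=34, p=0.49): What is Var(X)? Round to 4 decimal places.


Var = n*p*(1-p) = 34 * 0.49 * 0.51 = 8.4966

8.4966


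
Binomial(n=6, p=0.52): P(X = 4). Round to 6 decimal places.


P = C(n,k) * p^k * (1-p)^(n-k)
C(6,4) = 15
p^k = 0.52^4 = 0.07311616
(1-p)^(n-k) = 0.48^2 = 0.2304
P = 15 * 0.07311616 * 0.2304 ≈ 0.252689

0.252689


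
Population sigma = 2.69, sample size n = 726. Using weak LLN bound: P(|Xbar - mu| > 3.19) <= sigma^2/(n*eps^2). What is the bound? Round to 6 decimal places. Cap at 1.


bound = min(1, sigma^2/(n*eps^2))
sigma^2 = 2.69^2 = 7.2361
n*eps^2 = 726 * 3.19^2 = 726 * 10.1761 = 7387.8486
sigma^2/(n*eps^2) = 7.2361 / 7387.8486 ≈ 0.00097946

0.000979


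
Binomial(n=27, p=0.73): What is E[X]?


E[X] = n*p = 27 * 0.73 = 19.71

19.71


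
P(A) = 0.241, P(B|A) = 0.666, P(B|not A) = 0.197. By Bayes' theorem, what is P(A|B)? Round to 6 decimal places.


P(A|B) = P(B|A)*P(A) / P(B), P(B) = P(B|A)*P(A) + P(B|not A)*P(not A)
P(B|A)*P(A) = 0.666 * 0.241 = 0.160506
P(B|not A)*P(not A) = 0.197 * 0.759 = 0.149523
P(B) = 0.160506 + 0.149523 = 0.310029
P(A|B) = 0.160506 / 0.310029 ≈ 0.51771286

0.517713


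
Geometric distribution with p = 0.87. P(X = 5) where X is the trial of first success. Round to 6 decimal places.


P = (1-p)^(k-1) * p
(1-p)^(k-1) = 0.13^4 = 0.00028561
P = 0.00028561 * 0.87 = 0.0002484807

0.000248


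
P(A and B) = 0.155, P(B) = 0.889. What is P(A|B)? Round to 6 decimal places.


P(A|B) = P(A and B) / P(B) = 0.155 / 0.889 = 155/889 ≈ 0.17435321

0.174353


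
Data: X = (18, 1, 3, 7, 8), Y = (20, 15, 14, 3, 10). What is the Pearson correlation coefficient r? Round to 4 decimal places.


r = sum((xi-xbar)(yi-ybar)) / sqrt(sum((xi-xbar)^2) * sum((yi-ybar)^2))
n = 5, xbar = 37/5 = 7.4, ybar = 62/5 = 12.4
Sxy = sum((xi-xbar)(yi-ybar)) = 59.2
Sxx = sum((xi-xbar)^2) = 173.2
Syy = sum((yi-ybar)^2) = 161.2
sqrt(Sxx*Syy) ≈ 167.092310
r = Sxy / sqrt(Sxx*Syy) = 59.2 / 167.092310 ≈ 0.354295

0.3543


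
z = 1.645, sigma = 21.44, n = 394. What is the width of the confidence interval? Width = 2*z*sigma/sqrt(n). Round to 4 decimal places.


width = 2*z*sigma/sqrt(n)
2*z*sigma = 2 * 1.645 * 21.44 = 70.5376
sqrt(394) ≈ 19.849433
width = 70.5376 / 19.849433 ≈ 3.553633

3.5536


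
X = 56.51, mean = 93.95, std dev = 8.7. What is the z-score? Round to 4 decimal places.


z = (X - mu) / sigma
X - mu = 56.51 - 93.95 = -37.44
z = -37.44 / 8.7 = -624/145 ≈ -4.303448

-4.3034
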